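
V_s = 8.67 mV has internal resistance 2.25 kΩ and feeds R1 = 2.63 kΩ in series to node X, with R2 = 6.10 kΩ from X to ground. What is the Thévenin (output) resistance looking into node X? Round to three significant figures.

R1' = 2.25 + 2.63 = 4.880 kΩ (source resistance + R1).
Zeroing V_s shorts the top of R1' to ground, so R_th = R1' ‖ R2 = 2.711 kΩ.

R_th ≈ 2.71 kΩ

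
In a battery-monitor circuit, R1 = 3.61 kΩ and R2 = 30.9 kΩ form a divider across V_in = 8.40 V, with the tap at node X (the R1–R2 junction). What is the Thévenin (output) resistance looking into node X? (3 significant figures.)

R_th ≈ 3.23 kΩ

Zeroing V_in shorts the top of R1 to ground, so R_th = R1 ‖ R2 = 3.232 kΩ.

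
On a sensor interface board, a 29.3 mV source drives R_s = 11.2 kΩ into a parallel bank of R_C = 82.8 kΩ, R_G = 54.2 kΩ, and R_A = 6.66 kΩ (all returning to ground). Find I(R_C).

I ≈ 0.117 µA

Parallel bank: R_p = 1/(1/82.8 + 1/54.2 + 1/6.66) = 5.535 kΩ.
V_A = 29.3 × 5.535/16.73 = 9.690 mV.
Branch current I = V_A/R_C = 9.690/82.8 = 0.1170 µA.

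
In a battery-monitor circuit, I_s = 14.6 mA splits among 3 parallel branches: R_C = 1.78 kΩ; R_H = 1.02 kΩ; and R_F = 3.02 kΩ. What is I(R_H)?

ΣG = 1/1.78 + 1/1.02 + 1/3.02 = 1.873.
R_H takes the fraction G_k/ΣG = 0.9804/1.873 = 0.5233, so I = 14.6 × 0.5233 = 7.641 mA.

I ≈ 7.64 mA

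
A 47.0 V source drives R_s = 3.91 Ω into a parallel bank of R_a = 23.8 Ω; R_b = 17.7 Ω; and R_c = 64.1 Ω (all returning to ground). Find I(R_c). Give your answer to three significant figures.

Combine the parallel branches: R_p = (1/23.8 + 1/17.7 + 1/64.1)⁻¹ = 8.763 Ω.
V_A = 47.0 × 8.763/12.67 = 32.50 V.
I(R_c) = V_A / R_c = 32.50/64.1 = 0.5070 A.

I ≈ 0.507 A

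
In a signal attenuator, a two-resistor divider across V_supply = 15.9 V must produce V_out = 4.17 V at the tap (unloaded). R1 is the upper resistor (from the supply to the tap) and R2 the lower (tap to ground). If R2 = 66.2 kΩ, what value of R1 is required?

Required fraction k = V_out/V_supply = 0.2623.
Rearranging, R1 = R2·(1−k)/k = 66.2 × 2.813 = 186.2 kΩ.

R1 ≈ 186 kΩ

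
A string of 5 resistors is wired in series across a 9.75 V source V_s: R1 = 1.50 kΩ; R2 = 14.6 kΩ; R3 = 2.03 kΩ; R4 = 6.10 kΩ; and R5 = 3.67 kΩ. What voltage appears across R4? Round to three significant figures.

V ≈ 2.13 V

Total series resistance ΣR = 1.50 + 14.6 + 2.03 + 6.10 + 3.67 = 27.90 kΩ.
By the voltage-divider rule, V = 9.75 × 6.100/27.90 = 2.132 V.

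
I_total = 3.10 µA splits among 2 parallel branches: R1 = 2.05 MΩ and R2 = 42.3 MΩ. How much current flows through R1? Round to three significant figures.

I ≈ 2.96 µA

With just two branches, the current splits inversely with resistance.
I(R1) = 3.10 × 42.3/(2.05 + 42.3) = 3.10 × 0.9538 = 2.957 µA.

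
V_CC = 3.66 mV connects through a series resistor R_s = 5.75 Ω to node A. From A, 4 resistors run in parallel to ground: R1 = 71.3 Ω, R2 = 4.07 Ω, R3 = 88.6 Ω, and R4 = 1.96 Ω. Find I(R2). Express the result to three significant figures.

Combine the parallel branches: R_p = (1/71.3 + 1/4.07 + 1/88.6 + 1/1.96)⁻¹ = 1.280 Ω.
V_A = 3.66 × 1.280/7.030 = 0.6664 mV.
I(R2) = V_A / R2 = 0.6664/4.07 = 0.1637 mA.

I ≈ 0.164 mA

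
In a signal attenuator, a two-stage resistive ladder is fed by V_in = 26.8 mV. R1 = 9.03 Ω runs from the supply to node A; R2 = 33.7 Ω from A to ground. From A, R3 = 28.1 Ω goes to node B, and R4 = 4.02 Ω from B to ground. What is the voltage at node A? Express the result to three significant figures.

V_A ≈ 17.3 mV

Looking into the second stage from A: R3 + R4 = 32.12 Ω appears in parallel with R2.
Effective lower resistance at A: R2 ‖ 32.12 = 16.45 Ω.
First divider: V_A = V_in · 16.45/(9.03 + 16.45) = 17.30 mV.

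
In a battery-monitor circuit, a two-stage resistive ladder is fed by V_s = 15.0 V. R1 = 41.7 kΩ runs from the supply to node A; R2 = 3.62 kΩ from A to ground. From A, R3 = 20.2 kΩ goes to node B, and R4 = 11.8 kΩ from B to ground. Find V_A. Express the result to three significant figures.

V_A ≈ 1.09 V

Node A sees R2 in parallel with the series input of stage 2, R3 + R4 = 32.00 kΩ.
R2 ‖ (R3+R4) = 3.252 kΩ.
First divider: V_A = V_s · 3.252/(41.7 + 3.252) = 1.085 V.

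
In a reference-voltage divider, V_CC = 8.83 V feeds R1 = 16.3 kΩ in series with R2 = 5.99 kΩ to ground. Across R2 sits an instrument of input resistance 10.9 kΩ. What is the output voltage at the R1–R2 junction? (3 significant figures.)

First combine the lower leg with the load: R2 ‖ R_L = 3.866 kΩ.
Voltage divider with the loaded lower leg: V_out = 8.83 × 3.866/(16.3 + 3.866) = 8.83 × 0.1917 = 1.693 V.

V_out ≈ 1.69 V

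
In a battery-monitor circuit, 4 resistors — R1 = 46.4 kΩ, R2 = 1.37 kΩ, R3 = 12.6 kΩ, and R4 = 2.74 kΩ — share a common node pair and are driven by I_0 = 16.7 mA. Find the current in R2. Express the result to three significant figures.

I ≈ 10.2 mA

Conductances: ΣG = 1/46.4 + 1/1.37 + 1/12.6 + 1/2.74 = 1.196 (1/kΩ).
By the current-divider rule, I = I_0 · G_k/ΣG = 16.7 × 0.6104 = 10.19 mA.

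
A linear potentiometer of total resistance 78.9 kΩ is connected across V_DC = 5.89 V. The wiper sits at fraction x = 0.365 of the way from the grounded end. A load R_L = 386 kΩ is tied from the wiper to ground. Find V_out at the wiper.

V_out ≈ 2.05 V

The pot divides into 50.10 kΩ above the wiper and 28.80 kΩ below.
R_L loads the lower segment: effective lower R = 26.80 kΩ.
Loaded-divider output: V_out = 5.89 × 0.3485 = 2.053 V.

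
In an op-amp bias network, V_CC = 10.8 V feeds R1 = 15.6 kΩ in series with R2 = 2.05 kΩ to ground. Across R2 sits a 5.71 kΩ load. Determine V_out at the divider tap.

First combine the lower leg with the load: R2 ‖ R_L = 1.508 kΩ.
Voltage divider with the loaded lower leg: V_out = 10.8 × 1.508/(15.6 + 1.508) = 10.8 × 0.08817 = 0.9522 V.

V_out ≈ 0.952 V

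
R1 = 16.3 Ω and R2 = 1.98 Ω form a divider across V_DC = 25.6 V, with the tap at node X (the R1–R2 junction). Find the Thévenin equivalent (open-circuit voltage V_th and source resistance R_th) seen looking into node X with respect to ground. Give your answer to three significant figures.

V_th ≈ 2.77 V, R_th ≈ 1.77 Ω

Open-circuit (no load on X): V_th = V_DC · R2/(R1 + R2) = 25.6 × 1.98/(16.30 + 1.98) = 2.773 V.
Looking into X with the source shorted: R_th = R1·R2/(R1+R2) = 16.30 × 1.98/18.28 = 1.766 Ω.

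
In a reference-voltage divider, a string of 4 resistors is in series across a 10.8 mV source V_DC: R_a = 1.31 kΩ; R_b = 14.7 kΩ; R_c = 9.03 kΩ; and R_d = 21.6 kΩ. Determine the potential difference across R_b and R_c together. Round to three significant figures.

V ≈ 5.49 mV

Series total: ΣR = 1.31 + 14.7 + 9.03 + 21.6 = 46.64 kΩ.
R_{R_b..R_c} = 14.7 + 9.03 = 23.73 kΩ.
Voltage divider: V = V_DC · (23.73 / 46.64) = 10.8 × 0.5088 = 5.495 mV.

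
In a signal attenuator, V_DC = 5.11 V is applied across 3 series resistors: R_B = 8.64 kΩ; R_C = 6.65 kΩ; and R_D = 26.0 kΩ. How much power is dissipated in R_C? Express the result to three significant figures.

P ≈ 0.102 mW

The common current is I = 5.11/41.29 = 0.1238 mA.
P(R_C) = I²·R_C = (0.1238)² × 6.65 = 0.1019 mW.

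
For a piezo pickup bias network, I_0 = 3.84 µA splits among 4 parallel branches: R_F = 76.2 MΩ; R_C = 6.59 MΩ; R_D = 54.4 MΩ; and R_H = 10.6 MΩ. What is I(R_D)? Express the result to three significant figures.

I ≈ 0.254 µA

Conductances: ΣG = 1/76.2 + 1/6.59 + 1/54.4 + 1/10.6 = 0.2776 (1/MΩ).
R_D takes the fraction G_k/ΣG = 0.01838/0.2776 = 0.06622, so I = 3.84 × 0.06622 = 0.2543 µA.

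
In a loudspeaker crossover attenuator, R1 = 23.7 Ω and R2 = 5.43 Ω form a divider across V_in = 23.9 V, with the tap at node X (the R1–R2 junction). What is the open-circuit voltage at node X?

V_th is the unloaded tap voltage: V_in · R2/(R1+R2) = 23.9 × 0.1864 = 4.455 V.

V_th ≈ 4.46 V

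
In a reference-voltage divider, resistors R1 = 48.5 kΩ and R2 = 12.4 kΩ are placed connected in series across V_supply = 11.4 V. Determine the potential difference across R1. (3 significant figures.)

V ≈ 9.08 V

Series total: ΣR = 48.5 + 12.4 = 60.90 kΩ.
V = V_supply · R/ΣR = 11.4 × 0.7964 = 9.079 V.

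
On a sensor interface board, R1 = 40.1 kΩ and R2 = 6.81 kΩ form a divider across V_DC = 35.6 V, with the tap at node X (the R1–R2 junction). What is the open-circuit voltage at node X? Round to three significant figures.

V_th ≈ 5.17 V

With X open, the divider is unloaded: V_th = 35.6 × 6.81/46.91 = 5.168 V.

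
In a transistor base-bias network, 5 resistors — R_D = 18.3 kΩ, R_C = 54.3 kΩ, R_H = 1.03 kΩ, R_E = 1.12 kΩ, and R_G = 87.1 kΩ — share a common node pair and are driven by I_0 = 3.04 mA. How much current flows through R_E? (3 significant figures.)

I ≈ 1.39 mA

Conductances: ΣG = 1/18.3 + 1/54.3 + 1/1.03 + 1/1.12 + 1/87.1 = 1.948 (1/kΩ).
By the current-divider rule, I = I_0 · G_k/ΣG = 3.04 × 0.4583 = 1.393 mA.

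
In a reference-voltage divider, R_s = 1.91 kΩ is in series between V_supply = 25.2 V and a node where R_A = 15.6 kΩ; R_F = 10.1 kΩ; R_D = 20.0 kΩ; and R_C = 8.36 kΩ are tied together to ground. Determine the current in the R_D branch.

I ≈ 0.770 mA

Combine the parallel branches: R_p = (1/15.6 + 1/10.1 + 1/20.0 + 1/8.36)⁻¹ = 3.005 kΩ.
V_A by voltage divider: V_A = 25.2 × 3.005/(1.91 + 3.005) = 15.41 V.
Branch current I = V_A/R_D = 15.41/20.0 = 0.7704 mA.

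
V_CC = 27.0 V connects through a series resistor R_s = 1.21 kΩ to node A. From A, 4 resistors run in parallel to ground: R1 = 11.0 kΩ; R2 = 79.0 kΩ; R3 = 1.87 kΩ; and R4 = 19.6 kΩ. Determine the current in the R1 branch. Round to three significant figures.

I ≈ 1.34 mA

Parallel bank: R_p = 1/(1/11.0 + 1/79.0 + 1/1.87 + 1/19.6) = 1.451 kΩ.
V_A = 27.0 × 1.451/2.661 = 14.72 V.
Branch current I = V_A/R1 = 14.72/11.0 = 1.338 mA.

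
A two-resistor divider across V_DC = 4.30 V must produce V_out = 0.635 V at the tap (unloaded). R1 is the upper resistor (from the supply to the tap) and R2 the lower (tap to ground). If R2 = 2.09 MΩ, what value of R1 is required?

V_out/V_DC = R2/(R1+R2) = 0.1477.
Rearranging, R1 = R2·(1−k)/k = 2.09 × 5.772 = 12.06 MΩ.

R1 ≈ 12.1 MΩ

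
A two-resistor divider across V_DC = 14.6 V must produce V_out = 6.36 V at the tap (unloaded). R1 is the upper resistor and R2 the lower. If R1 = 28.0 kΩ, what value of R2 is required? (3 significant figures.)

V_out/V_DC = R2/(R1+R2) = 0.4356.
Rearranging, R2 = R1·k/(1−k) = 28.0 × 0.7718 = 21.61 kΩ.

R2 ≈ 21.6 kΩ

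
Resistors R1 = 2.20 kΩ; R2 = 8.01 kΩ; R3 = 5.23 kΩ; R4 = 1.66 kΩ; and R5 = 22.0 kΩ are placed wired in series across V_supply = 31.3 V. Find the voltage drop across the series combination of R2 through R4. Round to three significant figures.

V ≈ 11.9 V

Series total: ΣR = 2.20 + 8.01 + 5.23 + 1.66 + 22.0 = 39.10 kΩ.
R_{R2..R4} = 8.01 + 5.23 + 1.66 = 14.90 kΩ.
V = V_supply · R/ΣR = 31.3 × 0.3811 = 11.93 V.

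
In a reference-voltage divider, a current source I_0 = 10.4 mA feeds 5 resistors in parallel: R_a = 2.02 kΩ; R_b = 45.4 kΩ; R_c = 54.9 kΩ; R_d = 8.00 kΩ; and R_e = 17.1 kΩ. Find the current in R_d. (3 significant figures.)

I ≈ 1.81 mA

ΣG = 1/2.02 + 1/45.4 + 1/54.9 + 1/8.00 + 1/17.1 = 0.7188.
By the current-divider rule, I = I_0 · G_k/ΣG = 10.4 × 0.1739 = 1.809 mA.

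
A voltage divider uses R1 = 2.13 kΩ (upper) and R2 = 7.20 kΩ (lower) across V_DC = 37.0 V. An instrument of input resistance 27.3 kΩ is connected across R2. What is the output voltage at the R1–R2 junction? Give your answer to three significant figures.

The load sits in parallel with R2, giving an effective lower resistance R2' = R2·R_L/(R2+R_L) = 5.697 kΩ.
Now apply the divider: V_out = 37.0 × 0.7279 = 26.93 V.

V_out ≈ 26.9 V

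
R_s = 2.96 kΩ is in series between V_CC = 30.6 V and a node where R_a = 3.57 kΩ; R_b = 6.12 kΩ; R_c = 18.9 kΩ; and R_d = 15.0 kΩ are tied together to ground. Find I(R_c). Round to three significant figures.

Parallel bank: R_p = 1/(1/3.57 + 1/6.12 + 1/18.9 + 1/15.0) = 1.776 kΩ.
V_A = 30.6 × 1.776/4.736 = 11.47 V.
I(R_c) = V_A / R_c = 11.47/18.9 = 0.6071 mA.

I ≈ 0.607 mA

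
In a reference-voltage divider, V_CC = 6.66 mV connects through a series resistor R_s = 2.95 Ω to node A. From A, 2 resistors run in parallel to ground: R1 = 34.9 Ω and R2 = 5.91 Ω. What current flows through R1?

I ≈ 0.120 mA

Combine the parallel branches: R_p = (1/34.9 + 1/5.91)⁻¹ = 5.054 Ω.
V_A by voltage divider: V_A = 6.66 × 5.054/(2.95 + 5.054) = 4.205 mV.
I(R1) = V_A / R1 = 4.205/34.9 = 0.1205 mA.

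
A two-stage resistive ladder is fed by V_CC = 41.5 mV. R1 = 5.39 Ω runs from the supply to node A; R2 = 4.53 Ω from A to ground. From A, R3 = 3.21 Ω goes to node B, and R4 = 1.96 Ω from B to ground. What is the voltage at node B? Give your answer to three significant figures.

V_B ≈ 4.87 mV

Looking into the second stage from A: R3 + R4 = 5.170 Ω appears in parallel with R2.
R2 ‖ (R3+R4) = 2.414 Ω.
V_A = 41.5 × 2.414/(5.39 + 2.414) = 12.84 mV.
Stage 2 is unloaded, so V_B = V_A · R4/(R3+R4) = 12.84 × 1.96/5.170 = 4.867 mV.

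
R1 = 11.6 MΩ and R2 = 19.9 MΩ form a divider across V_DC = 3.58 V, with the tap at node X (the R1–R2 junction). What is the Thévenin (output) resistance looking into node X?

Zeroing V_DC shorts the top of R1 to ground, so R_th = R1 ‖ R2 = 7.328 MΩ.

R_th ≈ 7.33 MΩ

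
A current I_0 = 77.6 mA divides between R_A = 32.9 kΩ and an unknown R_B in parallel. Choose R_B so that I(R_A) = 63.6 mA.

The fraction through R_A equals R_B/(R_A+R_B).
With f = 0.8196, R_B = R_A · f/(1−f) = 32.9 × 4.543 = 149.5 kΩ.

R_B ≈ 149 kΩ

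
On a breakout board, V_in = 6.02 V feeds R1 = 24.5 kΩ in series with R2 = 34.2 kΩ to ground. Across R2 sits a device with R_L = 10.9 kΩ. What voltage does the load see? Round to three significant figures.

The load sits in parallel with R2, giving an effective lower resistance R2' = R2·R_L/(R2+R_L) = 8.266 kΩ.
Now apply the divider: V_out = 6.02 × 0.2523 = 1.519 V.
(Unloaded it would be 3.51 V; the load pulls it down.)

V_out ≈ 1.52 V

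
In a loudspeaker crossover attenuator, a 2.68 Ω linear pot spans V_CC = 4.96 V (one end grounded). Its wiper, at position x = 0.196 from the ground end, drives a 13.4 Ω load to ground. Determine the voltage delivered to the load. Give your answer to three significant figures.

V_out ≈ 0.942 V

Lower segment x·R_p = 0.5253 Ω; upper segment (1−x)·R_p = 2.155 Ω.
R_L loads the lower segment: effective lower R = 0.5055 Ω.
Then V_out = V_CC · 0.5055/(2.155 + 0.5055) = 0.9425 V.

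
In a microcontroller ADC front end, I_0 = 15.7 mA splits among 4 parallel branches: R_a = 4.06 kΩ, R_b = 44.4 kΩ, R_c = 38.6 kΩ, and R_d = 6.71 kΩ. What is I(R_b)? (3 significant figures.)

Total conductance ΣG = 1/4.06 + 1/44.4 + 1/38.6 + 1/6.71 = 0.4438 (units of 1/kΩ).
By the current-divider rule, I = I_0 · G_k/ΣG = 15.7 × 0.05075 = 0.7968 mA.

I ≈ 0.797 mA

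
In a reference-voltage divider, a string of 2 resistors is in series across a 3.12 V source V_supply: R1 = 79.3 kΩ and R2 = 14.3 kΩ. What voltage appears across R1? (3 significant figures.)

V ≈ 2.64 V

Series total: ΣR = 79.3 + 14.3 = 93.60 kΩ.
By the voltage-divider rule, V = 3.12 × 79.30/93.60 = 2.643 V.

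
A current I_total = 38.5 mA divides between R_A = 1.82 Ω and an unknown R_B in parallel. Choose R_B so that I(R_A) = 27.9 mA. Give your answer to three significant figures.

In a two-way split, I_A/I_total = R_B/(R_A + R_B).
With f = 0.7247, R_B = R_A · f/(1−f) = 1.82 × 2.632 = 4.790 Ω.

R_B ≈ 4.79 Ω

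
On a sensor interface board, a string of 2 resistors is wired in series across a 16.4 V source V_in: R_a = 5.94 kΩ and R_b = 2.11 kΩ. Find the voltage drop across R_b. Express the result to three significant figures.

Total series resistance ΣR = 5.94 + 2.11 = 8.050 kΩ.
By the voltage-divider rule, V = 16.4 × 2.110/8.050 = 4.299 V.

V ≈ 4.30 V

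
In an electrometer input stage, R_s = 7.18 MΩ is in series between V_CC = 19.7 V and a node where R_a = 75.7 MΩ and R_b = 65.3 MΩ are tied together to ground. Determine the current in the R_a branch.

Combine the parallel branches: R_p = (1/75.7 + 1/65.3)⁻¹ = 35.06 MΩ.
V_A by voltage divider: V_A = 19.7 × 35.06/(7.18 + 35.06) = 16.35 V.
Branch current I = V_A/R_a = 16.35/75.7 = 0.2160 µA.
(Check via current divider: I_total = 0.4664 µA; share G_k/ΣG = 0.4631 → same result.)

I ≈ 0.216 µA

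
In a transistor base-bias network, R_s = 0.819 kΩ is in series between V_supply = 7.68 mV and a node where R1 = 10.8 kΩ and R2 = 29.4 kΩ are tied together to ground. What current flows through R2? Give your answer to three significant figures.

Combine the parallel branches: R_p = (1/10.8 + 1/29.4)⁻¹ = 7.899 kΩ.
V_A by voltage divider: V_A = 7.68 × 7.899/(0.819 + 7.899) = 6.958 mV.
I(R2) = V_A / R2 = 6.958/29.4 = 0.2367 µA.

I ≈ 0.237 µA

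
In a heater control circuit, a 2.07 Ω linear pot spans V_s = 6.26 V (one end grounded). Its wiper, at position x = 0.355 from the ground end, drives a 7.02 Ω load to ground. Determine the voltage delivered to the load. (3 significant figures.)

V_out ≈ 2.08 V

Split the track: R_lower = x·R_p = 0.7348 Ω, R_upper = (1−x)·R_p = 1.335 Ω.
R_L loads the lower segment: effective lower R = 0.6652 Ω.
V_out = 6.26 × 0.6652/(1.335 + 0.6652) = 2.082 V.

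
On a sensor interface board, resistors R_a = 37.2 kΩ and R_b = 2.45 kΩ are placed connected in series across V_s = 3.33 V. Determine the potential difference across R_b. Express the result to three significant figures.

Total series resistance ΣR = 37.2 + 2.45 = 39.65 kΩ.
By the voltage-divider rule, V = 3.33 × 2.450/39.65 = 0.2058 V.

V ≈ 0.206 V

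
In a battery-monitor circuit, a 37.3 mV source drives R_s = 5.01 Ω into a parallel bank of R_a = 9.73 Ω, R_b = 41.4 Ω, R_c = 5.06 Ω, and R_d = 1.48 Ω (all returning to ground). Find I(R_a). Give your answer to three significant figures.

I ≈ 0.638 mA

Combine the parallel branches: R_p = (1/9.73 + 1/41.4 + 1/5.06 + 1/1.48)⁻¹ = 0.9998 Ω.
V_A = 37.3 × 0.9998/6.010 = 6.205 mV.
I(R_a) = V_A / R_a = 6.205/9.73 = 0.6377 mA.
(Equivalently: I_total = 6.207 mA, then current-divider fraction G_k/ΣG = 0.1028.)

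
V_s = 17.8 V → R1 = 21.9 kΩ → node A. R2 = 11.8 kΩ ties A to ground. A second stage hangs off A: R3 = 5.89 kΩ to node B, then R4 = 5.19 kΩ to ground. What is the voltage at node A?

V_A ≈ 3.68 V

Node A sees R2 in parallel with the series input of stage 2, R3 + R4 = 11.08 kΩ.
R2 ‖ (R3+R4) = 5.714 kΩ.
First divider: V_A = V_s · 5.714/(21.9 + 5.714) = 3.683 V.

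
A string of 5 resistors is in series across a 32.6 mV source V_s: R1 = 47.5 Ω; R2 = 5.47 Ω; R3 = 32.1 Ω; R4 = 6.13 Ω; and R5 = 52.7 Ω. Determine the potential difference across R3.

V ≈ 7.27 mV

Total series resistance ΣR = 47.5 + 5.47 + 32.1 + 6.13 + 52.7 = 143.9 Ω.
By the voltage-divider rule, V = 32.6 × 32.10/143.9 = 7.272 mV.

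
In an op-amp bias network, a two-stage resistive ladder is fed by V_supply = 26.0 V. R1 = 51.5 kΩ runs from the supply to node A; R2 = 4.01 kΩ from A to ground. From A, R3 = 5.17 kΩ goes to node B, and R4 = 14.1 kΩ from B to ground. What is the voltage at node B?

V_B ≈ 1.15 V

Node A sees R2 in parallel with the series input of stage 2, R3 + R4 = 19.27 kΩ.
Effective lower resistance at A: R2 ‖ 19.27 = 3.319 kΩ.
First divider: V_A = V_supply · 3.319/(51.5 + 3.319) = 1.574 V.
V_B = V_A × 0.7317 = 1.152 V.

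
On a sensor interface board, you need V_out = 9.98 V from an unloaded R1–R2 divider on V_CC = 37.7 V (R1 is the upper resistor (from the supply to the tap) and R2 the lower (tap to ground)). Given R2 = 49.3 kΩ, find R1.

R1 ≈ 137 kΩ

V_out/V_CC = R2/(R1+R2) = 0.2647.
Rearranging, R1 = R2·(1−k)/k = 49.3 × 2.778 = 136.9 kΩ.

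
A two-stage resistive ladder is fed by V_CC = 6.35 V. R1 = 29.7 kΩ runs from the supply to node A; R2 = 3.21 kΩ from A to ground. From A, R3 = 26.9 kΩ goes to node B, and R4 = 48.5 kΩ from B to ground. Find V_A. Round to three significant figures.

V_A ≈ 0.596 V

Node A sees R2 in parallel with the series input of stage 2, R3 + R4 = 75.40 kΩ.
R2 ‖ (R3+R4) = 3.079 kΩ.
First divider: V_A = V_CC · 3.079/(29.7 + 3.079) = 0.5965 V.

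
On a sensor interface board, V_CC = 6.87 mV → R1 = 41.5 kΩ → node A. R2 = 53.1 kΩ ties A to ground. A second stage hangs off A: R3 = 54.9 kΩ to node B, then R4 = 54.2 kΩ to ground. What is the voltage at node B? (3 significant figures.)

Node A sees R2 in parallel with the series input of stage 2, R3 + R4 = 109.1 kΩ.
R2 ‖ (R3+R4) = 35.72 kΩ.
V_A = 6.87 × 35.72/(41.5 + 35.72) = 3.178 mV.
V_B = V_A × 0.4968 = 1.579 mV.

V_B ≈ 1.58 mV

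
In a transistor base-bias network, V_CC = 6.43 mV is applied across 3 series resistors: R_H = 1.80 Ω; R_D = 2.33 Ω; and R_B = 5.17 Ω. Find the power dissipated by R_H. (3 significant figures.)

The common current is I = 6.43/9.300 = 0.6914 mA.
P(R_H) = I²·R_H = (0.6914)² × 1.80 = 0.8605 µW.

P ≈ 0.860 µW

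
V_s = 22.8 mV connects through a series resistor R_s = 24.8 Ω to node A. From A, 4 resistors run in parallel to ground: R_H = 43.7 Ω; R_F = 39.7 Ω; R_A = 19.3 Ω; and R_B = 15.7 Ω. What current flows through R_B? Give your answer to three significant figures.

I ≈ 0.287 mA

Combine the parallel branches: R_p = (1/43.7 + 1/39.7 + 1/19.3 + 1/15.7)⁻¹ = 6.113 Ω.
Node voltage V_A = V_s · R_p/(R_s + R_p) = 22.8 × 0.1978 = 4.509 mV.
I(R_B) = V_A / R_B = 4.509/15.7 = 0.2872 mA.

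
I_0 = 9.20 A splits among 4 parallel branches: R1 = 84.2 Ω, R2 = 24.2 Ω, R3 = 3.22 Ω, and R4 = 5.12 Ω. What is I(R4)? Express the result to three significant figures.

I ≈ 3.21 A

Total conductance ΣG = 1/84.2 + 1/24.2 + 1/3.22 + 1/5.12 = 0.5591 (units of 1/Ω).
Current divider: I(R4) = I_0 · G_k/ΣG = 9.20 × (0.1953/0.5591) = 9.20 × 0.3494 = 3.214 A.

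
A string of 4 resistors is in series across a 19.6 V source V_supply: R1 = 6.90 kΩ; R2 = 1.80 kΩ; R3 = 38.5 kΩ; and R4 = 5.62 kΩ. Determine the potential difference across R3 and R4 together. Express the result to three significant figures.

Series total: ΣR = 6.90 + 1.80 + 38.5 + 5.62 = 52.82 kΩ.
R_{R3..R4} = 38.5 + 5.62 = 44.12 kΩ.
Voltage divider: V = V_supply · (44.12 / 52.82) = 19.6 × 0.8353 = 16.37 V.

V ≈ 16.4 V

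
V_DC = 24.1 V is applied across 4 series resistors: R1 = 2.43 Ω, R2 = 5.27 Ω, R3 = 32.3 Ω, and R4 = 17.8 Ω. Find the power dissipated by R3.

The common current is I = 24.1/57.80 = 0.4170 A.
V(R3) = I·R = 13.47 V; P = V·I = 13.47 × 0.4170 = 5.615 W.

P ≈ 5.62 W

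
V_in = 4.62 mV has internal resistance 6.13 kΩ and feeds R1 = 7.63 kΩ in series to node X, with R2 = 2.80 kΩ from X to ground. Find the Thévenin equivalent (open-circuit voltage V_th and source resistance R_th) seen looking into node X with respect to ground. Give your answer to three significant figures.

R1' = 6.13 + 7.63 = 13.76 kΩ (source resistance + R1).
Open-circuit (no load on X): V_th = V_in · R2/(R1' + R2) = 4.62 × 2.80/(13.76 + 2.80) = 0.7812 mV.
With V_in suppressed (replaced by a short), R_th = R1' ‖ R2 = (13.76 × 2.80)/(13.76 + 2.80) = 2.327 kΩ.

V_th ≈ 0.781 mV, R_th ≈ 2.33 kΩ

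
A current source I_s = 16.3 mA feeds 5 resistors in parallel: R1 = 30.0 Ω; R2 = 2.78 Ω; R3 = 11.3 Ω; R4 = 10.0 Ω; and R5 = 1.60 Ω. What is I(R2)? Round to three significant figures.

I ≈ 4.86 mA

Conductances: ΣG = 1/30.0 + 1/2.78 + 1/11.3 + 1/10.0 + 1/1.60 = 1.207 (1/Ω).
Current divider: I(R2) = I_s · G_k/ΣG = 16.3 × (0.3597/1.207) = 16.3 × 0.2981 = 4.860 mA.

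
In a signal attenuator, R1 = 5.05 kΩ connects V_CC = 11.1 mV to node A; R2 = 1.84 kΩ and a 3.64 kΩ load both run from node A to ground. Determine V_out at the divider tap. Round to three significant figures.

V_out ≈ 2.16 mV

The load sits in parallel with R2, giving an effective lower resistance R2' = R2·R_L/(R2+R_L) = 1.222 kΩ.
Voltage divider with the loaded lower leg: V_out = 11.1 × 1.222/(5.05 + 1.222) = 11.1 × 0.1949 = 2.163 mV.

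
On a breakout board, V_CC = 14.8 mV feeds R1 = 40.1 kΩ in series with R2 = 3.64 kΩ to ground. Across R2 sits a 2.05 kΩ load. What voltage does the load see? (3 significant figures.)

V_out ≈ 0.469 mV

R2 ‖ R_L = (3.64 × 2.05)/(3.64 + 2.05) = 1.311 kΩ.
Then V_out = V_CC · R2'/(R1 + R2') = 14.8 × 1.311/41.41 = 0.4687 mV.
(Unloaded it would be 1.23 mV; the load pulls it down.)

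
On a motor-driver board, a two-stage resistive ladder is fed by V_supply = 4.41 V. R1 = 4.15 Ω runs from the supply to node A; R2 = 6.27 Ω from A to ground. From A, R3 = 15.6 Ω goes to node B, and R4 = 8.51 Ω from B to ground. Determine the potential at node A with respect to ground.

Node A sees R2 in parallel with the series input of stage 2, R3 + R4 = 24.11 Ω.
Effective lower resistance at A: R2 ‖ 24.11 = 4.976 Ω.
So V_A = 4.41 × 0.5453 = 2.405 V.

V_A ≈ 2.40 V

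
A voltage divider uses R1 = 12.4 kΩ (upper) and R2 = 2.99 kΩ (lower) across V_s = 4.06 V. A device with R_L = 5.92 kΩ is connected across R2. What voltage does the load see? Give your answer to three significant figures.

The load sits in parallel with R2, giving an effective lower resistance R2' = R2·R_L/(R2+R_L) = 1.987 kΩ.
Then V_out = V_s · R2'/(R1 + R2') = 4.06 × 1.987/14.39 = 0.5606 V.

V_out ≈ 0.561 V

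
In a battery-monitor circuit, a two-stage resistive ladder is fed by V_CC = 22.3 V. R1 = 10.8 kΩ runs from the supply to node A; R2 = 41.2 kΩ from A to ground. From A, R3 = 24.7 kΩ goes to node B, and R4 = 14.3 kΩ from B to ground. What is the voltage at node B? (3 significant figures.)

Looking into the second stage from A: R3 + R4 = 39.00 kΩ appears in parallel with R2.
Effective lower resistance at A: R2 ‖ 39.00 = 20.03 kΩ.
So V_A = 22.3 × 0.6497 = 14.49 V.
Then the unloaded second divider: V_B = V_A × R4/(R3+R4) = 14.49 × 0.3667 = 5.313 V.

V_B ≈ 5.31 V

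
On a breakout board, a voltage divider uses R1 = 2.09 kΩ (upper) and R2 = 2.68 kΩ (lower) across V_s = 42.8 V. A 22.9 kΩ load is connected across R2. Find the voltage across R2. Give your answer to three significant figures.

The load sits in parallel with R2, giving an effective lower resistance R2' = R2·R_L/(R2+R_L) = 2.399 kΩ.
Now apply the divider: V_out = 42.8 × 0.5344 = 22.87 V.

V_out ≈ 22.9 V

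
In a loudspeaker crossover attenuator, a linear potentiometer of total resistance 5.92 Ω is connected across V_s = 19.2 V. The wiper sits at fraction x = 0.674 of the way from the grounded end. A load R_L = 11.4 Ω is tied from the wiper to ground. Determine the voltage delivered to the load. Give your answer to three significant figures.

The pot divides into 1.930 Ω above the wiper and 3.990 Ω below.
R_L loads the lower segment: effective lower R = 2.956 Ω.
Then V_out = V_s · 2.956/(1.930 + 2.956) = 11.62 V.

V_out ≈ 11.6 V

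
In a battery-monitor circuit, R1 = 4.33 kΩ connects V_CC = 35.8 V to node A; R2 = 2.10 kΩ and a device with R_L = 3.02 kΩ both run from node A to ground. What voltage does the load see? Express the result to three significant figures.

R2 ‖ R_L = (2.10 × 3.02)/(2.10 + 3.02) = 1.239 kΩ.
Now apply the divider: V_out = 35.8 × 0.2224 = 7.963 V.

V_out ≈ 7.96 V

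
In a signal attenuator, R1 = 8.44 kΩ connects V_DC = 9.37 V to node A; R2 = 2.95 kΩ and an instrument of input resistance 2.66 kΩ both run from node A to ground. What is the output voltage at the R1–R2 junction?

The load sits in parallel with R2, giving an effective lower resistance R2' = R2·R_L/(R2+R_L) = 1.399 kΩ.
Then V_out = V_DC · R2'/(R1 + R2') = 9.37 × 1.399/9.839 = 1.332 V.
(Unloaded it would be 2.43 V; the load pulls it down.)

V_out ≈ 1.33 V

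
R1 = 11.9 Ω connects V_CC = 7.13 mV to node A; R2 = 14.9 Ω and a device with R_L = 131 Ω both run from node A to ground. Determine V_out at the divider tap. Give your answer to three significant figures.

R2 ‖ R_L = (14.9 × 131)/(14.9 + 131) = 13.38 Ω.
Voltage divider with the loaded lower leg: V_out = 7.13 × 13.38/(11.9 + 13.38) = 7.13 × 0.5292 = 3.773 mV.
(Unloaded it would be 3.96 mV; the load pulls it down.)

V_out ≈ 3.77 mV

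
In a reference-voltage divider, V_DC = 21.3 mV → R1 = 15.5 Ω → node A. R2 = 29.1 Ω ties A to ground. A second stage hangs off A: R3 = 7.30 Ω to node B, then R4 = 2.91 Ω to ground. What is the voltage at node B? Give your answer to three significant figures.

Looking into the second stage from A: R3 + R4 = 10.21 Ω appears in parallel with R2.
Effective lower resistance at A: R2 ‖ 10.21 = 7.558 Ω.
V_A = 21.3 × 7.558/(15.5 + 7.558) = 6.982 mV.
Then the unloaded second divider: V_B = V_A × R4/(R3+R4) = 6.982 × 0.2850 = 1.990 mV.

V_B ≈ 1.99 mV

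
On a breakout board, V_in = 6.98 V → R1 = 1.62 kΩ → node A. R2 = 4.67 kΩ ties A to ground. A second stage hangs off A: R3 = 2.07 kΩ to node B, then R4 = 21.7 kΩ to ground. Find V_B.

Looking into the second stage from A: R3 + R4 = 23.77 kΩ appears in parallel with R2.
Effective lower resistance at A: R2 ‖ 23.77 = 3.903 kΩ.
So V_A = 6.98 × 0.7067 = 4.933 V.
Then the unloaded second divider: V_B = V_A × R4/(R3+R4) = 4.933 × 0.9129 = 4.503 V.

V_B ≈ 4.50 V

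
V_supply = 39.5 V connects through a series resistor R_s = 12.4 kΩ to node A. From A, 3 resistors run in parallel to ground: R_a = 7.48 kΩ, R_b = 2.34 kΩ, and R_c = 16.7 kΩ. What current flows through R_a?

Combine the parallel branches: R_p = (1/7.48 + 1/2.34 + 1/16.7)⁻¹ = 1.611 kΩ.
V_A by voltage divider: V_A = 39.5 × 1.611/(12.4 + 1.611) = 4.541 V.
I(R_a) = V_A / R_a = 4.541/7.48 = 0.6070 mA.
(Check via current divider: I_total = 2.819 mA; share G_k/ΣG = 0.2153 → same result.)

I ≈ 0.607 mA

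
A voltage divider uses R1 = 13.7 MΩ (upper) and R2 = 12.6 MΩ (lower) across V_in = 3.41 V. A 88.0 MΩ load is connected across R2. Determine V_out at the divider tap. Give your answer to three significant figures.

V_out ≈ 1.52 V

First combine the lower leg with the load: R2 ‖ R_L = 11.02 MΩ.
Now apply the divider: V_out = 3.41 × 0.4458 = 1.520 V.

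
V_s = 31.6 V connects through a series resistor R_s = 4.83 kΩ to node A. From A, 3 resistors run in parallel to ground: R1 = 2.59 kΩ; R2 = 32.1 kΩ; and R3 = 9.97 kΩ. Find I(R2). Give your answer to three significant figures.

Parallel bank: R_p = 1/(1/2.59 + 1/32.1 + 1/9.97) = 1.932 kΩ.
Node voltage V_A = V_s · R_p/(R_s + R_p) = 31.6 × 0.2857 = 9.029 V.
Branch current I = V_A/R2 = 9.029/32.1 = 0.2813 mA.
(Equivalently: I_total = 4.673 mA, then current-divider fraction G_k/ΣG = 0.06019.)

I ≈ 0.281 mA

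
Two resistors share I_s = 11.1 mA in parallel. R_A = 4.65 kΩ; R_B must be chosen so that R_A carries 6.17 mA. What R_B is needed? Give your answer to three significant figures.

The fraction through R_A equals R_B/(R_A+R_B).
6.17/11.1 = R_B/(R_A + R_B) → R_B = R_A · (0.5559)/(1 − 0.5559) = 4.65 × 1.252 = 5.820 kΩ.

R_B ≈ 5.82 kΩ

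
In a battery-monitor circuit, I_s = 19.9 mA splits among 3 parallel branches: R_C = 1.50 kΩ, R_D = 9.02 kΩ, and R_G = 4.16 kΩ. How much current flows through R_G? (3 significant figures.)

ΣG = 1/1.50 + 1/9.02 + 1/4.16 = 1.018.
By the current-divider rule, I = I_s · G_k/ΣG = 19.9 × 0.2362 = 4.699 mA.

I ≈ 4.70 mA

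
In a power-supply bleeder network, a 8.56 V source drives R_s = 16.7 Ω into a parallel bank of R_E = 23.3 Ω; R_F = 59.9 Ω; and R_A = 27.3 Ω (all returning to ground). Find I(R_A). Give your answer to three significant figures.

Equivalent of the parallel group: R_p = 10.39 Ω.
Node voltage V_A = V_s · R_p/(R_s + R_p) = 8.56 × 0.3835 = 3.283 V.
I(R_A) = V_A / R_A = 3.283/27.3 = 0.1203 A.

I ≈ 0.120 A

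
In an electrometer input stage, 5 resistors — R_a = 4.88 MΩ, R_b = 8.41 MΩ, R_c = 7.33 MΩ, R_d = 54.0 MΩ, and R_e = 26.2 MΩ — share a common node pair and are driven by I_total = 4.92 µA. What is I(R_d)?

ΣG = 1/4.88 + 1/8.41 + 1/7.33 + 1/54.0 + 1/26.2 = 0.5169.
By the current-divider rule, I = I_total · G_k/ΣG = 4.92 × 0.03582 = 0.1763 µA.

I ≈ 0.176 µA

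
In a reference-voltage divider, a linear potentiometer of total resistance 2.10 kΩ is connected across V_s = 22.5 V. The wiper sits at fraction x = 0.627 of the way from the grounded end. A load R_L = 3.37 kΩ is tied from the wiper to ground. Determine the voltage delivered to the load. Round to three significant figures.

Lower segment x·R_p = 1.317 kΩ; upper segment (1−x)·R_p = 0.7833 kΩ.
Lower segment in parallel with the load: 1.317 ‖ 3.37 = 0.9468 kΩ.
Loaded-divider output: V_out = 22.5 × 0.5472 = 12.31 V.
(Unloaded: V_out = x·V_s = 14.1 V.)

V_out ≈ 12.3 V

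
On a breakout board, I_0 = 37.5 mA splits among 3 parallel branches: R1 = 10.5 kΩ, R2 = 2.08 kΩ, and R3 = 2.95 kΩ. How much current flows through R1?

I ≈ 3.90 mA

Conductances: ΣG = 1/10.5 + 1/2.08 + 1/2.95 = 0.9150 (1/kΩ).
Current divider: I(R1) = I_0 · G_k/ΣG = 37.5 × (0.09524/0.9150) = 37.5 × 0.1041 = 3.903 mA.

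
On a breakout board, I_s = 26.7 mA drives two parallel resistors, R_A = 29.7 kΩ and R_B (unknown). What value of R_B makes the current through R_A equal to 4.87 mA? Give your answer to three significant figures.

The fraction through R_A equals R_B/(R_A+R_B).
4.87/26.7 = R_B/(R_A + R_B) → R_B = R_A · (0.1824)/(1 − 0.1824) = 29.7 × 0.2231 = 6.626 kΩ.

R_B ≈ 6.63 kΩ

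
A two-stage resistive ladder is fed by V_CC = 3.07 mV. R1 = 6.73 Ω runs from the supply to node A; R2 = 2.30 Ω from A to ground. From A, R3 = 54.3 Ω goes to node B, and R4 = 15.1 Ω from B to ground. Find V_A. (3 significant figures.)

Node A sees R2 in parallel with the series input of stage 2, R3 + R4 = 69.40 Ω.
R2 ‖ (R3+R4) = 2.226 Ω.
V_A = 3.07 × 2.226/(6.73 + 2.226) = 0.7631 mV.

V_A ≈ 0.763 mV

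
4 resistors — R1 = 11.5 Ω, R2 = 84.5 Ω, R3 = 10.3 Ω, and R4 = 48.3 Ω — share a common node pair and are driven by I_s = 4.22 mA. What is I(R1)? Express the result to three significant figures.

I ≈ 1.69 mA

ΣG = 1/11.5 + 1/84.5 + 1/10.3 + 1/48.3 = 0.2166.
By the current-divider rule, I = I_s · G_k/ΣG = 4.22 × 0.4015 = 1.694 mA.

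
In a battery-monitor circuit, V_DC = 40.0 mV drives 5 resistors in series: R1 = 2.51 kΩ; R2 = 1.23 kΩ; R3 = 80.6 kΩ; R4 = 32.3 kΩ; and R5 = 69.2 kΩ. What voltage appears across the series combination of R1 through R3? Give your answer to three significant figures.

Series total: ΣR = 2.51 + 1.23 + 80.6 + 32.3 + 69.2 = 185.8 kΩ.
R_{R1..R3} = 2.51 + 1.23 + 80.6 = 84.34 kΩ.
V = V_DC · R/ΣR = 40.0 × 0.4538 = 18.15 mV.

V ≈ 18.2 mV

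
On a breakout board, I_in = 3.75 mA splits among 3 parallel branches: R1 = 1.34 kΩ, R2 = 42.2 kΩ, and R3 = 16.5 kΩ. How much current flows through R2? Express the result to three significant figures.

I ≈ 0.107 mA

Conductances: ΣG = 1/1.34 + 1/42.2 + 1/16.5 = 0.8306 (1/kΩ).
By the current-divider rule, I = I_in · G_k/ΣG = 3.75 × 0.02853 = 0.1070 mA.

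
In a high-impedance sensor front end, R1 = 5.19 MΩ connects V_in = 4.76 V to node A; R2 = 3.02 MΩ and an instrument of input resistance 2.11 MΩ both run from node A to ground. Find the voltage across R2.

V_out ≈ 0.919 V

First combine the lower leg with the load: R2 ‖ R_L = 1.242 MΩ.
Now apply the divider: V_out = 4.76 × 0.1931 = 0.9192 V.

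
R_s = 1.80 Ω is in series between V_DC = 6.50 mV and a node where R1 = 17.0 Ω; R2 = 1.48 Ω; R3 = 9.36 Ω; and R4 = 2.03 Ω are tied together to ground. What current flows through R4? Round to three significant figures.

I ≈ 0.941 mA

Parallel bank: R_p = 1/(1/17.0 + 1/1.48 + 1/9.36 + 1/2.03) = 0.7497 Ω.
V_A = 6.50 × 0.7497/2.550 = 1.911 mV.
Branch current I = V_A/R4 = 1.911/2.03 = 0.9414 mA.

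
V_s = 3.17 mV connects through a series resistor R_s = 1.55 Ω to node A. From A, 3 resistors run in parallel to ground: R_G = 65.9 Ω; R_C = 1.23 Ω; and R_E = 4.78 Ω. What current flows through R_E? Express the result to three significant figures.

I ≈ 0.254 mA

Combine the parallel branches: R_p = (1/65.9 + 1/1.23 + 1/4.78)⁻¹ = 0.9640 Ω.
Node voltage V_A = V_s · R_p/(R_s + R_p) = 3.17 × 0.3834 = 1.216 mV.
Branch current I = V_A/R_E = 1.216/4.78 = 0.2543 mA.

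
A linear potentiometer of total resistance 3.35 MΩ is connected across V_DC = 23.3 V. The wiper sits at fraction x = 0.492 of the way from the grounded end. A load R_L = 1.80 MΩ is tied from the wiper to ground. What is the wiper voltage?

Split the track: R_lower = x·R_p = 1.648 MΩ, R_upper = (1−x)·R_p = 1.702 MΩ.
R_L loads the lower segment: effective lower R = 0.8604 MΩ.
Loaded-divider output: V_out = 23.3 × 0.3358 = 7.824 V.

V_out ≈ 7.82 V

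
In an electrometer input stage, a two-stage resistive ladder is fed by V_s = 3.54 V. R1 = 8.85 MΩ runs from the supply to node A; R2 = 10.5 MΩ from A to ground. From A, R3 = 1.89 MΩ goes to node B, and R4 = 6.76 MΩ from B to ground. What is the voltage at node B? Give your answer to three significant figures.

The second stage (R3 + R4 = 8.650 MΩ) loads node A in parallel with R2.
Effective lower resistance at A: R2 ‖ 8.650 = 4.743 MΩ.
First divider: V_A = V_s · 4.743/(8.85 + 4.743) = 1.235 V.
Then the unloaded second divider: V_B = V_A × R4/(R3+R4) = 1.235 × 0.7815 = 0.9653 V.

V_B ≈ 0.965 V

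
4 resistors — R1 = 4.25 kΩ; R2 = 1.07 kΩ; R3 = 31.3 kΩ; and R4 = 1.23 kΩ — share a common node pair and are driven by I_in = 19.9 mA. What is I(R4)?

I ≈ 8.03 mA

Conductances: ΣG = 1/4.25 + 1/1.07 + 1/31.3 + 1/1.23 = 2.015 (1/kΩ).
R4 takes the fraction G_k/ΣG = 0.8130/2.015 = 0.4035, so I = 19.9 × 0.4035 = 8.030 mA.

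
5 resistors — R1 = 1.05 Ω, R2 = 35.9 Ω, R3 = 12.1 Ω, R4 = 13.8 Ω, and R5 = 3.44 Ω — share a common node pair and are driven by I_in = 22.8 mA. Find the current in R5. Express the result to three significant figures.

I ≈ 4.65 mA

Conductances: ΣG = 1/1.05 + 1/35.9 + 1/12.1 + 1/13.8 + 1/3.44 = 1.426 (1/Ω).
Current divider: I(R5) = I_in · G_k/ΣG = 22.8 × (0.2907/1.426) = 22.8 × 0.2038 = 4.648 mA.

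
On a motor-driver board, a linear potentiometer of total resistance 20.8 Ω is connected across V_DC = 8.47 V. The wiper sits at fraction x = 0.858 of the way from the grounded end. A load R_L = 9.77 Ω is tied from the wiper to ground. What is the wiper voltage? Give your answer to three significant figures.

The pot divides into 2.954 Ω above the wiper and 17.85 Ω below.
R_L loads the lower segment: effective lower R = 6.314 Ω.
Then V_out = V_DC · 6.314/(2.954 + 6.314) = 5.770 V.

V_out ≈ 5.77 V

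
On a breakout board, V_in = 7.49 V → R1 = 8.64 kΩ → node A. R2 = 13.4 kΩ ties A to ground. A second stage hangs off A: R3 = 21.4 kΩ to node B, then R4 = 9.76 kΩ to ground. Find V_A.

Looking into the second stage from A: R3 + R4 = 31.16 kΩ appears in parallel with R2.
Effective lower resistance at A: R2 ‖ 31.16 = 9.370 kΩ.
So V_A = 7.49 × 0.5203 = 3.897 V.

V_A ≈ 3.90 V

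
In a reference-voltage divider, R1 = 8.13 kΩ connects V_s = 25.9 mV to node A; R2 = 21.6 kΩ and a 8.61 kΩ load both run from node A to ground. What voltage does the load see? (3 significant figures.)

R2 ‖ R_L = (21.6 × 8.61)/(21.6 + 8.61) = 6.156 kΩ.
Now apply the divider: V_out = 25.9 × 0.4309 = 11.16 mV.
(Unloaded it would be 18.8 mV; the load pulls it down.)

V_out ≈ 11.2 mV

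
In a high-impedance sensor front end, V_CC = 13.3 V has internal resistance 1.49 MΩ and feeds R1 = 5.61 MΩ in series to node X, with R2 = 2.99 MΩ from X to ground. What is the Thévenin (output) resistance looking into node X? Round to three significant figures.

R1' = 1.49 + 5.61 = 7.100 MΩ (source resistance + R1).
Looking into X with the source shorted: R_th = R1'·R2/(R1'+R2) = 7.100 × 2.99/10.09 = 2.104 MΩ.

R_th ≈ 2.10 MΩ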